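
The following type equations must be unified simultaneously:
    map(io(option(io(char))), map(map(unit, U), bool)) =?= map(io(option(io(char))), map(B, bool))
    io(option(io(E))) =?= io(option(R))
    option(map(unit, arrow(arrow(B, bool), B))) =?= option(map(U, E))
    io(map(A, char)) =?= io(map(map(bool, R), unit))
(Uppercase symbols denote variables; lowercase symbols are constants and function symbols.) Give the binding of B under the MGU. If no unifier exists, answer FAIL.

FAIL

Decompose map/2: io(option(io(char))) =?= io(option(io(char))),  map(map(unit, U), bool) =?= map(B, bool).
Delete trivial equation io(option(io(char))) =?= io(option(io(char))).
Decompose map/2: map(unit, U) =?= B,  bool =?= bool.
Bind B := map(unit, U); substituting into the one remaining equation that mentions B gives: option(map(unit, arrow(arrow(map(unit, U), bool), map(unit, U)))) =?= option(map(U, E)).
Delete trivial equation bool =?= bool.
Decompose io/1: option(io(E)) =?= option(R).
Decompose option/1: io(E) =?= R.
Bind R := io(E); substituting into the one remaining equation that mentions R gives: io(map(A, char)) =?= io(map(map(bool, io(E)), unit)).
Decompose option/1: map(unit, arrow(arrow(map(unit, U), bool), map(unit, U))) =?= map(U, E).
Decompose map/2: unit =?= U,  arrow(arrow(map(unit, U), bool), map(unit, U)) =?= E.
Bind U := unit; substituting into the one remaining equation that mentions U gives: arrow(arrow(map(unit, unit), bool), map(unit, unit)) =?= E. Substituting into the earlier binding gives B := map(unit, unit).
Bind E := arrow(arrow(map(unit, unit), bool), map(unit, unit)); substituting into the remaining equation gives: io(map(A, char)) =?= io(map(map(bool, io(arrow(arrow(map(unit, unit), bool), map(unit, unit)))), unit)). Substituting into the earlier binding gives R := io(arrow(arrow(map(unit, unit), bool), map(unit, unit))).
Decompose io/1: map(A, char) =?= map(map(bool, io(arrow(arrow(map(unit, unit), bool), map(unit, unit)))), unit).
Decompose map/2: A =?= map(bool, io(arrow(arrow(map(unit, unit), bool), map(unit, unit)))),  char =?= unit.
Bind A := map(bool, io(arrow(arrow(map(unit, unit), bool), map(unit, unit)))); no other remaining equation mentions A.
Clash: constants char and unit differ; no unifier exists.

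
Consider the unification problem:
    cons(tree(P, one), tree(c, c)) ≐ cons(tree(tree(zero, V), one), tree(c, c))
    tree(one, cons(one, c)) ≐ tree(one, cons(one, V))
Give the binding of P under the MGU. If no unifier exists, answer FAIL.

tree(zero, c)

Decompose cons/2: tree(P, one) ≐ tree(tree(zero, V), one),  tree(c, c) ≐ tree(c, c).
Decompose tree/2: P ≐ tree(zero, V),  one ≐ one.
Bind P := tree(zero, V); no other remaining equation mentions P.
Delete trivial equation one ≐ one.
Delete trivial equation tree(c, c) ≐ tree(c, c).
Decompose tree/2: one ≐ one,  cons(one, c) ≐ cons(one, V).
Delete trivial equation one ≐ one.
Decompose cons/2: one ≐ one,  c ≐ V.
Delete trivial equation one ≐ one.
Bind V := c. Substituting into the earlier binding gives P := tree(zero, c).
MGU = { P -> tree(zero, c), V -> c }, so P -> tree(zero, c).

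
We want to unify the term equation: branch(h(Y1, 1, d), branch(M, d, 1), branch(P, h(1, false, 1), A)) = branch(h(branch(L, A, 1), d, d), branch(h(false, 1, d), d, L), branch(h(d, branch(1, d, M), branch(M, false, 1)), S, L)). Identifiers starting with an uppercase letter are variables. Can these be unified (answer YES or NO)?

Decompose branch/3: h(Y1, 1, d) = h(branch(L, A, 1), d, d),  branch(M, d, 1) = branch(h(false, 1, d), d, L),  branch(P, h(1, false, 1), A) = branch(h(d, branch(1, d, M), branch(M, false, 1)), S, L).
Decompose h/3: Y1 = branch(L, A, 1),  1 = d,  d = d.
Bind Y1 := branch(L, A, 1); no other remaining equation mentions Y1.
Clash: constants 1 and d differ; no unifier exists.

NO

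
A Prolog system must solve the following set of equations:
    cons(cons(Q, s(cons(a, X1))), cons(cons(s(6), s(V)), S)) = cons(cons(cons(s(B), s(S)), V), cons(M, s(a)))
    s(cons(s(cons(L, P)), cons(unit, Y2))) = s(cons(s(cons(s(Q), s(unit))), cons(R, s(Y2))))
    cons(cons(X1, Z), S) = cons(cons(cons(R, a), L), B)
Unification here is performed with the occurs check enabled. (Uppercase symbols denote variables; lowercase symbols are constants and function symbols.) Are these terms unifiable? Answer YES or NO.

Decompose cons/2: cons(Q, s(cons(a, X1))) = cons(cons(s(B), s(S)), V),  cons(cons(s(6), s(V)), S) = cons(M, s(a)).
Decompose cons/2: Q = cons(s(B), s(S)),  s(cons(a, X1)) = V.
Bind Q := cons(s(B), s(S)); substituting into the one remaining equation that mentions Q gives: s(cons(s(cons(L, P)), cons(unit, Y2))) = s(cons(s(cons(s(cons(s(B), s(S))), s(unit))), cons(R, s(Y2)))).
Bind V := s(cons(a, X1)); substituting into the one remaining equation that mentions V gives: cons(cons(s(6), s(s(cons(a, X1)))), S) = cons(M, s(a)).
Decompose cons/2: cons(s(6), s(s(cons(a, X1)))) = M,  S = s(a).
Bind M := cons(s(6), s(s(cons(a, X1)))); no other remaining equation mentions M.
Bind S := s(a); substituting into the remaining equations gives: s(cons(s(cons(L, P)), cons(unit, Y2))) = s(cons(s(cons(s(cons(s(B), s(s(a)))), s(unit))), cons(R, s(Y2)))),  cons(cons(X1, Z), s(a)) = cons(cons(cons(R, a), L), B). Substituting into the earlier binding gives Q := cons(s(B), s(s(a))).
Decompose s/1: cons(s(cons(L, P)), cons(unit, Y2)) = cons(s(cons(s(cons(s(B), s(s(a)))), s(unit))), cons(R, s(Y2))).
Decompose cons/2: s(cons(L, P)) = s(cons(s(cons(s(B), s(s(a)))), s(unit))),  cons(unit, Y2) = cons(R, s(Y2)).
Decompose s/1: cons(L, P) = cons(s(cons(s(B), s(s(a)))), s(unit)).
Decompose cons/2: L = s(cons(s(B), s(s(a)))),  P = s(unit).
Bind L := s(cons(s(B), s(s(a)))); substituting into the one remaining equation that mentions L gives: cons(cons(X1, Z), s(a)) = cons(cons(cons(R, a), s(cons(s(B), s(s(a))))), B).
Bind P := s(unit); no other remaining equation mentions P.
Decompose cons/2: unit = R,  Y2 = s(Y2).
Bind R := unit; substituting into the one remaining equation that mentions R gives: cons(cons(X1, Z), s(a)) = cons(cons(cons(unit, a), s(cons(s(B), s(s(a))))), B).
Occurs check fails: Y2 occurs in s(Y2); the equation Y2 = s(Y2) has no finite solution.

NO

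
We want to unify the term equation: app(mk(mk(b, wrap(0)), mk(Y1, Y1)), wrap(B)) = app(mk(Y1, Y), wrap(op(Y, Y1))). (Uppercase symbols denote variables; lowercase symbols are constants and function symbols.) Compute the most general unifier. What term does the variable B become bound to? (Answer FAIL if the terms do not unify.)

op(mk(mk(b, wrap(0)), mk(b, wrap(0))), mk(b, wrap(0)))

Decompose app/2: mk(mk(b, wrap(0)), mk(Y1, Y1)) = mk(Y1, Y),  wrap(B) = wrap(op(Y, Y1)).
Decompose mk/2: mk(b, wrap(0)) = Y1,  mk(Y1, Y1) = Y.
Bind Y1 := mk(b, wrap(0)); substituting into the remaining equations gives: mk(mk(b, wrap(0)), mk(b, wrap(0))) = Y,  wrap(B) = wrap(op(Y, mk(b, wrap(0)))).
Bind Y := mk(mk(b, wrap(0)), mk(b, wrap(0))); substituting into the remaining equation gives: wrap(B) = wrap(op(mk(mk(b, wrap(0)), mk(b, wrap(0))), mk(b, wrap(0)))).
Decompose wrap/1: B = op(mk(mk(b, wrap(0)), mk(b, wrap(0))), mk(b, wrap(0))).
Bind B := op(mk(mk(b, wrap(0)), mk(b, wrap(0))), mk(b, wrap(0))).
MGU = { Y1 ↦ mk(b, wrap(0)), Y ↦ mk(mk(b, wrap(0)), mk(b, wrap(0))), B ↦ op(mk(mk(b, wrap(0)), mk(b, wrap(0))), mk(b, wrap(0))) }, so B ↦ op(mk(mk(b, wrap(0)), mk(b, wrap(0))), mk(b, wrap(0))).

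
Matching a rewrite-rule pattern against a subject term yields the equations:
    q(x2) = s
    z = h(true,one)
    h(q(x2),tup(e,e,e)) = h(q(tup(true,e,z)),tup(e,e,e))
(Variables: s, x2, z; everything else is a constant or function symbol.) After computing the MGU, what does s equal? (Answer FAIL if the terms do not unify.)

q(tup(true,e,h(true,one)))

Bind s := q(x2); no other remaining equation mentions s.
Bind z := h(true,one); substituting into the remaining equation gives: h(q(x2),tup(e,e,e)) = h(q(tup(true,e,h(true,one))),tup(e,e,e)).
Decompose h/2: q(x2) = q(tup(true,e,h(true,one))),  tup(e,e,e) = tup(e,e,e).
Decompose q/1: x2 = tup(true,e,h(true,one)).
Bind x2 := tup(true,e,h(true,one)); no other remaining equation mentions x2. Substituting into the earlier binding gives s := q(tup(true,e,h(true,one))).
Delete trivial equation tup(e,e,e) = tup(e,e,e).
MGU = { s -> q(tup(true,e,h(true,one))), z -> h(true,one), x2 -> tup(true,e,h(true,one)) }, so s -> q(tup(true,e,h(true,one))).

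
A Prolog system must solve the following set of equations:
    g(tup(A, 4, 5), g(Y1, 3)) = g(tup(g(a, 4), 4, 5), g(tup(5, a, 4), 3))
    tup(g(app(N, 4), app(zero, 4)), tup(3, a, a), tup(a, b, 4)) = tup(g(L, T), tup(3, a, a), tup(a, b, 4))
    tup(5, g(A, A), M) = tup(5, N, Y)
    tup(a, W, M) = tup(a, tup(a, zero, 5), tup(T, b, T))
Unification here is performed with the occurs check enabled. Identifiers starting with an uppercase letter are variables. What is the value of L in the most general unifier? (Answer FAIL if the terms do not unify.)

Decompose g/2: tup(A, 4, 5) = tup(g(a, 4), 4, 5),  g(Y1, 3) = g(tup(5, a, 4), 3).
Decompose tup/3: A = g(a, 4),  4 = 4,  5 = 5.
Bind A := g(a, 4); substituting into the one remaining equation that mentions A gives: tup(5, g(g(a, 4), g(a, 4)), M) = tup(5, N, Y).
Delete trivial equation 4 = 4.
Delete trivial equation 5 = 5.
Decompose g/2: Y1 = tup(5, a, 4),  3 = 3.
Bind Y1 := tup(5, a, 4); no other remaining equation mentions Y1.
Delete trivial equation 3 = 3.
Decompose tup/3: g(app(N, 4), app(zero, 4)) = g(L, T),  tup(3, a, a) = tup(3, a, a),  tup(a, b, 4) = tup(a, b, 4).
Decompose g/2: app(N, 4) = L,  app(zero, 4) = T.
Bind L := app(N, 4); no other remaining equation mentions L.
Bind T := app(zero, 4); substituting into the one remaining equation that mentions T gives: tup(a, W, M) = tup(a, tup(a, zero, 5), tup(app(zero, 4), b, app(zero, 4))).
Delete trivial equation tup(3, a, a) = tup(3, a, a).
Delete trivial equation tup(a, b, 4) = tup(a, b, 4).
Decompose tup/3: 5 = 5,  g(g(a, 4), g(a, 4)) = N,  M = Y.
Delete trivial equation 5 = 5.
Bind N := g(g(a, 4), g(a, 4)); no other remaining equation mentions N. Substituting into the earlier binding gives L := app(g(g(a, 4), g(a, 4)), 4).
Bind M := Y; substituting into the remaining equation gives: tup(a, W, Y) = tup(a, tup(a, zero, 5), tup(app(zero, 4), b, app(zero, 4))).
Decompose tup/3: a = a,  W = tup(a, zero, 5),  Y = tup(app(zero, 4), b, app(zero, 4)).
Delete trivial equation a = a.
Bind W := tup(a, zero, 5); no other remaining equation mentions W.
Bind Y := tup(app(zero, 4), b, app(zero, 4)). Substituting into the earlier binding gives M := tup(app(zero, 4), b, app(zero, 4)).
MGU = { A -> g(a, 4), Y1 -> tup(5, a, 4), L -> app(g(g(a, 4), g(a, 4)), 4), T -> app(zero, 4), N -> g(g(a, 4), g(a, 4)), M -> tup(app(zero, 4), b, app(zero, 4)), W -> tup(a, zero, 5), Y -> tup(app(zero, 4), b, app(zero, 4)) }, so L -> app(g(g(a, 4), g(a, 4)), 4).

app(g(g(a, 4), g(a, 4)), 4)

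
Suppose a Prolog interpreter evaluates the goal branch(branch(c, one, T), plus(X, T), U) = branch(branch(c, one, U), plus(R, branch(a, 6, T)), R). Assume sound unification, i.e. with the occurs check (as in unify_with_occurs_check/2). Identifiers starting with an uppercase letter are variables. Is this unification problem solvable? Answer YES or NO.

Decompose branch/3: branch(c, one, T) = branch(c, one, U),  plus(X, T) = plus(R, branch(a, 6, T)),  U = R.
Decompose branch/3: c = c,  one = one,  T = U.
Delete trivial equation c = c.
Delete trivial equation one = one.
Bind T := U; substituting into the one remaining equation that mentions T gives: plus(X, U) = plus(R, branch(a, 6, U)).
Decompose plus/2: X = R,  U = branch(a, 6, U).
Bind X := R; no other remaining equation mentions X.
Occurs check fails: U occurs in branch(a, 6, U); the equation U = branch(a, 6, U) has no finite solution.

NO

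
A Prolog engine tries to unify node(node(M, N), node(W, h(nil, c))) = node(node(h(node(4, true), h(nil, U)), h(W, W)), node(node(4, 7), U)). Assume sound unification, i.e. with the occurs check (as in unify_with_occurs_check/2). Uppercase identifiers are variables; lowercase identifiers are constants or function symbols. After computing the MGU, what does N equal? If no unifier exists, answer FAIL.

Decompose node/2: node(M, N) = node(h(node(4, true), h(nil, U)), h(W, W)),  node(W, h(nil, c)) = node(node(4, 7), U).
Decompose node/2: M = h(node(4, true), h(nil, U)),  N = h(W, W).
Bind M := h(node(4, true), h(nil, U)); no other remaining equation mentions M.
Bind N := h(W, W); no other remaining equation mentions N.
Decompose node/2: W = node(4, 7),  h(nil, c) = U.
Bind W := node(4, 7); no other remaining equation mentions W. Substituting into the earlier binding gives N := h(node(4, 7), node(4, 7)).
Bind U := h(nil, c). Substituting into the earlier binding gives M := h(node(4, true), h(nil, h(nil, c))).
MGU = { M = h(node(4, true), h(nil, h(nil, c))), N = h(node(4, 7), node(4, 7)), W = node(4, 7), U = h(nil, c) }, so N = h(node(4, 7), node(4, 7)).

h(node(4, 7), node(4, 7))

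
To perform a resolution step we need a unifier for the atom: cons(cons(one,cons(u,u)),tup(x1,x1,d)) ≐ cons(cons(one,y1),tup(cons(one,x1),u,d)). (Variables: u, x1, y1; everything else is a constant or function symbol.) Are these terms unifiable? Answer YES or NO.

Decompose cons/2: cons(one,cons(u,u)) ≐ cons(one,y1),  tup(x1,x1,d) ≐ tup(cons(one,x1),u,d).
Decompose cons/2: one ≐ one,  cons(u,u) ≐ y1.
Delete trivial equation one ≐ one.
Bind y1 := cons(u,u); no other remaining equation mentions y1.
Decompose tup/3: x1 ≐ cons(one,x1),  x1 ≐ u,  d ≐ d.
Occurs check fails: x1 occurs in cons(one,x1); the equation x1 ≐ cons(one,x1) has no finite solution.

NO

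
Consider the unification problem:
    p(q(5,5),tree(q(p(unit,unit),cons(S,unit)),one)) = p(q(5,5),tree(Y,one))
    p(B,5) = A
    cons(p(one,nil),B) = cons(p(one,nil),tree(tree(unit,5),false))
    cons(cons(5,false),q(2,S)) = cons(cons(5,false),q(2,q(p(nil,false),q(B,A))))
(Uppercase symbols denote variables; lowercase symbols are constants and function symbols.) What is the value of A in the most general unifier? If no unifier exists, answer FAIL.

Decompose p/2: q(5,5) = q(5,5),  tree(q(p(unit,unit),cons(S,unit)),one) = tree(Y,one).
Delete trivial equation q(5,5) = q(5,5).
Decompose tree/2: q(p(unit,unit),cons(S,unit)) = Y,  one = one.
Bind Y := q(p(unit,unit),cons(S,unit)); no other remaining equation mentions Y.
Delete trivial equation one = one.
Bind A := p(B,5); substituting into the one remaining equation that mentions A gives: cons(cons(5,false),q(2,S)) = cons(cons(5,false),q(2,q(p(nil,false),q(B,p(B,5))))).
Decompose cons/2: p(one,nil) = p(one,nil),  B = tree(tree(unit,5),false).
Delete trivial equation p(one,nil) = p(one,nil).
Bind B := tree(tree(unit,5),false); substituting into the remaining equation gives: cons(cons(5,false),q(2,S)) = cons(cons(5,false),q(2,q(p(nil,false),q(tree(tree(unit,5),false),p(tree(tree(unit,5),false),5))))). Substituting into the earlier binding gives A := p(tree(tree(unit,5),false),5).
Decompose cons/2: cons(5,false) = cons(5,false),  q(2,S) = q(2,q(p(nil,false),q(tree(tree(unit,5),false),p(tree(tree(unit,5),false),5)))).
Delete trivial equation cons(5,false) = cons(5,false).
Decompose q/2: 2 = 2,  S = q(p(nil,false),q(tree(tree(unit,5),false),p(tree(tree(unit,5),false),5))).
Delete trivial equation 2 = 2.
Bind S := q(p(nil,false),q(tree(tree(unit,5),false),p(tree(tree(unit,5),false),5))). Substituting into the earlier binding gives Y := q(p(unit,unit),cons(q(p(nil,false),q(tree(tree(unit,5),false),p(tree(tree(unit,5),false),5))),unit)).
MGU = { Y -> q(p(unit,unit),cons(q(p(nil,false),q(tree(tree(unit,5),false),p(tree(tree(unit,5),false),5))),unit)), A -> p(tree(tree(unit,5),false),5), B -> tree(tree(unit,5),false), S -> q(p(nil,false),q(tree(tree(unit,5),false),p(tree(tree(unit,5),false),5))) }, so A -> p(tree(tree(unit,5),false),5).

p(tree(tree(unit,5),false),5)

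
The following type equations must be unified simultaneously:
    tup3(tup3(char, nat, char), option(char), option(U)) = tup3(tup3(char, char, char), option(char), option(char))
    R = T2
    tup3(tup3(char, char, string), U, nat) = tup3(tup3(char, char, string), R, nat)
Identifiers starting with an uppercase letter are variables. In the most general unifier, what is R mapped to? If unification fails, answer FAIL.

FAIL

Decompose tup3/3: tup3(char, nat, char) = tup3(char, char, char),  option(char) = option(char),  option(U) = option(char).
Decompose tup3/3: char = char,  nat = char,  char = char.
Delete trivial equation char = char.
Clash: constants nat and char differ; no unifier exists.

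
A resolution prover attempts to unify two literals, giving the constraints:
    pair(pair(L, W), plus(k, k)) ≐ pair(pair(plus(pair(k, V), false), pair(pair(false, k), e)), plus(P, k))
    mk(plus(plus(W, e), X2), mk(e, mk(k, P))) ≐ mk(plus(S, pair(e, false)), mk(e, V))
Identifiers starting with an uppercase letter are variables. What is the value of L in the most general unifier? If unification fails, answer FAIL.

plus(pair(k, mk(k, k)), false)

Decompose pair/2: pair(L, W) ≐ pair(plus(pair(k, V), false), pair(pair(false, k), e)),  plus(k, k) ≐ plus(P, k).
Decompose pair/2: L ≐ plus(pair(k, V), false),  W ≐ pair(pair(false, k), e).
Bind L := plus(pair(k, V), false); no other remaining equation mentions L.
Bind W := pair(pair(false, k), e); substituting into the one remaining equation that mentions W gives: mk(plus(plus(pair(pair(false, k), e), e), X2), mk(e, mk(k, P))) ≐ mk(plus(S, pair(e, false)), mk(e, V)).
Decompose plus/2: k ≐ P,  k ≐ k.
Bind P := k; substituting into the one remaining equation that mentions P gives: mk(plus(plus(pair(pair(false, k), e), e), X2), mk(e, mk(k, k))) ≐ mk(plus(S, pair(e, false)), mk(e, V)).
Delete trivial equation k ≐ k.
Decompose mk/2: plus(plus(pair(pair(false, k), e), e), X2) ≐ plus(S, pair(e, false)),  mk(e, mk(k, k)) ≐ mk(e, V).
Decompose plus/2: plus(pair(pair(false, k), e), e) ≐ S,  X2 ≐ pair(e, false).
Bind S := plus(pair(pair(false, k), e), e); no other remaining equation mentions S.
Bind X2 := pair(e, false); no other remaining equation mentions X2.
Decompose mk/2: e ≐ e,  mk(k, k) ≐ V.
Delete trivial equation e ≐ e.
Bind V := mk(k, k). Substituting into the earlier binding gives L := plus(pair(k, mk(k, k)), false).
MGU = { L ↦ plus(pair(k, mk(k, k)), false), W ↦ pair(pair(false, k), e), P ↦ k, S ↦ plus(pair(pair(false, k), e), e), X2 ↦ pair(e, false), V ↦ mk(k, k) }, so L ↦ plus(pair(k, mk(k, k)), false).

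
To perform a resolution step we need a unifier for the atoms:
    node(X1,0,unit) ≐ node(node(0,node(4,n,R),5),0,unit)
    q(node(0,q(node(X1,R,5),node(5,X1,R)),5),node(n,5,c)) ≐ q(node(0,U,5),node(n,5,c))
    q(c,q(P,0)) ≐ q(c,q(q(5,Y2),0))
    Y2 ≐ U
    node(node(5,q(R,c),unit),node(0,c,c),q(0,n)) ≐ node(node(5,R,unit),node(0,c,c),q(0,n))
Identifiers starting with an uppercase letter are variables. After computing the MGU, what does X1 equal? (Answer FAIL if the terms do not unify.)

FAIL

Decompose node/3: X1 ≐ node(0,node(4,n,R),5),  0 ≐ 0,  unit ≐ unit.
Bind X1 := node(0,node(4,n,R),5); substituting into the one remaining equation that mentions X1 gives: q(node(0,q(node(node(0,node(4,n,R),5),R,5),node(5,node(0,node(4,n,R),5),R)),5),node(n,5,c)) ≐ q(node(0,U,5),node(n,5,c)).
Delete trivial equation 0 ≐ 0.
Delete trivial equation unit ≐ unit.
Decompose q/2: node(0,q(node(node(0,node(4,n,R),5),R,5),node(5,node(0,node(4,n,R),5),R)),5) ≐ node(0,U,5),  node(n,5,c) ≐ node(n,5,c).
Decompose node/3: 0 ≐ 0,  q(node(node(0,node(4,n,R),5),R,5),node(5,node(0,node(4,n,R),5),R)) ≐ U,  5 ≐ 5.
Delete trivial equation 0 ≐ 0.
Bind U := q(node(node(0,node(4,n,R),5),R,5),node(5,node(0,node(4,n,R),5),R)); substituting into the one remaining equation that mentions U gives: Y2 ≐ q(node(node(0,node(4,n,R),5),R,5),node(5,node(0,node(4,n,R),5),R)).
Delete trivial equation 5 ≐ 5.
Delete trivial equation node(n,5,c) ≐ node(n,5,c).
Decompose q/2: c ≐ c,  q(P,0) ≐ q(q(5,Y2),0).
Delete trivial equation c ≐ c.
Decompose q/2: P ≐ q(5,Y2),  0 ≐ 0.
Bind P := q(5,Y2); no other remaining equation mentions P.
Delete trivial equation 0 ≐ 0.
Bind Y2 := q(node(node(0,node(4,n,R),5),R,5),node(5,node(0,node(4,n,R),5),R)); no other remaining equation mentions Y2. Substituting into the earlier binding gives P := q(5,q(node(node(0,node(4,n,R),5),R,5),node(5,node(0,node(4,n,R),5),R))).
Decompose node/3: node(5,q(R,c),unit) ≐ node(5,R,unit),  node(0,c,c) ≐ node(0,c,c),  q(0,n) ≐ q(0,n).
Decompose node/3: 5 ≐ 5,  q(R,c) ≐ R,  unit ≐ unit.
Delete trivial equation 5 ≐ 5.
Occurs check fails: R occurs in q(R,c); the equation R ≐ q(R,c) has no finite solution.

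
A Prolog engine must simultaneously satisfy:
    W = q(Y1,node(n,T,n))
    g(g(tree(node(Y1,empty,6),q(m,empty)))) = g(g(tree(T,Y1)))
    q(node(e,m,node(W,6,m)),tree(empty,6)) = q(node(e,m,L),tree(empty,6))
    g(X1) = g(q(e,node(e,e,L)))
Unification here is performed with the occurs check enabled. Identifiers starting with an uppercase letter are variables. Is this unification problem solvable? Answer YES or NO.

YES

Bind W := q(Y1,node(n,T,n)); substituting into the one remaining equation that mentions W gives: q(node(e,m,node(q(Y1,node(n,T,n)),6,m)),tree(empty,6)) = q(node(e,m,L),tree(empty,6)).
Decompose g/1: g(tree(node(Y1,empty,6),q(m,empty))) = g(tree(T,Y1)).
Decompose g/1: tree(node(Y1,empty,6),q(m,empty)) = tree(T,Y1).
Decompose tree/2: node(Y1,empty,6) = T,  q(m,empty) = Y1.
Bind T := node(Y1,empty,6); substituting into the one remaining equation that mentions T gives: q(node(e,m,node(q(Y1,node(n,node(Y1,empty,6),n)),6,m)),tree(empty,6)) = q(node(e,m,L),tree(empty,6)). Substituting into the earlier binding gives W := q(Y1,node(n,node(Y1,empty,6),n)).
Bind Y1 := q(m,empty); substituting into the one remaining equation that mentions Y1 gives: q(node(e,m,node(q(q(m,empty),node(n,node(q(m,empty),empty,6),n)),6,m)),tree(empty,6)) = q(node(e,m,L),tree(empty,6)). Substituting into the earlier bindings gives W := q(q(m,empty),node(n,node(q(m,empty),empty,6),n)), T := node(q(m,empty),empty,6).
Decompose q/2: node(e,m,node(q(q(m,empty),node(n,node(q(m,empty),empty,6),n)),6,m)) = node(e,m,L),  tree(empty,6) = tree(empty,6).
Decompose node/3: e = e,  m = m,  node(q(q(m,empty),node(n,node(q(m,empty),empty,6),n)),6,m) = L.
Delete trivial equation e = e.
Delete trivial equation m = m.
Bind L := node(q(q(m,empty),node(n,node(q(m,empty),empty,6),n)),6,m); substituting into the one remaining equation that mentions L gives: g(X1) = g(q(e,node(e,e,node(q(q(m,empty),node(n,node(q(m,empty),empty,6),n)),6,m)))).
Delete trivial equation tree(empty,6) = tree(empty,6).
Decompose g/1: X1 = q(e,node(e,e,node(q(q(m,empty),node(n,node(q(m,empty),empty,6),n)),6,m))).
Bind X1 := q(e,node(e,e,node(q(q(m,empty),node(n,node(q(m,empty),empty,6),n)),6,m))).
No equations remain and no clash or occurs-check failure arose, so a unifier exists.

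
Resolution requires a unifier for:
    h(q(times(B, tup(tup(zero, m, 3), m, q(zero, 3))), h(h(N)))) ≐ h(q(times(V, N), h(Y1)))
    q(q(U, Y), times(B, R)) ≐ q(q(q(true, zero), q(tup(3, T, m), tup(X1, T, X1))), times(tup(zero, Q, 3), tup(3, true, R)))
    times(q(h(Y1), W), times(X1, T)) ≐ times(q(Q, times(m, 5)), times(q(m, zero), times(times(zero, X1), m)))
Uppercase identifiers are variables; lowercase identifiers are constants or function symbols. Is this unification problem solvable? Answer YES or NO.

NO

Decompose h/1: q(times(B, tup(tup(zero, m, 3), m, q(zero, 3))), h(h(N))) ≐ q(times(V, N), h(Y1)).
Decompose q/2: times(B, tup(tup(zero, m, 3), m, q(zero, 3))) ≐ times(V, N),  h(h(N)) ≐ h(Y1).
Decompose times/2: B ≐ V,  tup(tup(zero, m, 3), m, q(zero, 3)) ≐ N.
Bind B := V; substituting into the one remaining equation that mentions B gives: q(q(U, Y), times(V, R)) ≐ q(q(q(true, zero), q(tup(3, T, m), tup(X1, T, X1))), times(tup(zero, Q, 3), tup(3, true, R))).
Bind N := tup(tup(zero, m, 3), m, q(zero, 3)); substituting into the one remaining equation that mentions N gives: h(h(tup(tup(zero, m, 3), m, q(zero, 3)))) ≐ h(Y1).
Decompose h/1: h(tup(tup(zero, m, 3), m, q(zero, 3))) ≐ Y1.
Bind Y1 := h(tup(tup(zero, m, 3), m, q(zero, 3))); substituting into the one remaining equation that mentions Y1 gives: times(q(h(h(tup(tup(zero, m, 3), m, q(zero, 3)))), W), times(X1, T)) ≐ times(q(Q, times(m, 5)), times(q(m, zero), times(times(zero, X1), m))).
Decompose q/2: q(U, Y) ≐ q(q(true, zero), q(tup(3, T, m), tup(X1, T, X1))),  times(V, R) ≐ times(tup(zero, Q, 3), tup(3, true, R)).
Decompose q/2: U ≐ q(true, zero),  Y ≐ q(tup(3, T, m), tup(X1, T, X1)).
Bind U := q(true, zero); no other remaining equation mentions U.
Bind Y := q(tup(3, T, m), tup(X1, T, X1)); no other remaining equation mentions Y.
Decompose times/2: V ≐ tup(zero, Q, 3),  R ≐ tup(3, true, R).
Bind V := tup(zero, Q, 3); no other remaining equation mentions V. Substituting into the earlier binding gives B := tup(zero, Q, 3).
Occurs check fails: R occurs in tup(3, true, R); the equation R ≐ tup(3, true, R) has no finite solution.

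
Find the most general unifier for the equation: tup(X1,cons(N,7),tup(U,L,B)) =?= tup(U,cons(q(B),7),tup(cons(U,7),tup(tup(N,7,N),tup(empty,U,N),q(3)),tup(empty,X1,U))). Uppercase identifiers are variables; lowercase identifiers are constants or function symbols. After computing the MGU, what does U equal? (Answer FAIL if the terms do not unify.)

FAIL

Decompose tup/3: X1 =?= U,  cons(N,7) =?= cons(q(B),7),  tup(U,L,B) =?= tup(cons(U,7),tup(tup(N,7,N),tup(empty,U,N),q(3)),tup(empty,X1,U)).
Bind X1 := U; substituting into the one remaining equation that mentions X1 gives: tup(U,L,B) =?= tup(cons(U,7),tup(tup(N,7,N),tup(empty,U,N),q(3)),tup(empty,U,U)).
Decompose cons/2: N =?= q(B),  7 =?= 7.
Bind N := q(B); substituting into the one remaining equation that mentions N gives: tup(U,L,B) =?= tup(cons(U,7),tup(tup(q(B),7,q(B)),tup(empty,U,q(B)),q(3)),tup(empty,U,U)).
Delete trivial equation 7 =?= 7.
Decompose tup/3: U =?= cons(U,7),  L =?= tup(tup(q(B),7,q(B)),tup(empty,U,q(B)),q(3)),  B =?= tup(empty,U,U).
Occurs check fails: U occurs in cons(U,7); the equation U =?= cons(U,7) has no finite solution.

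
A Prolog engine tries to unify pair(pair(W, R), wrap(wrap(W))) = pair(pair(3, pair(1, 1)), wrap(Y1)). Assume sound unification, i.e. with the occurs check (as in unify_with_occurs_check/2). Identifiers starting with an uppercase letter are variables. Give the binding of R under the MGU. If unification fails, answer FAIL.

pair(1, 1)

Decompose pair/2: pair(W, R) = pair(3, pair(1, 1)),  wrap(wrap(W)) = wrap(Y1).
Decompose pair/2: W = 3,  R = pair(1, 1).
Bind W := 3; substituting into the one remaining equation that mentions W gives: wrap(wrap(3)) = wrap(Y1).
Bind R := pair(1, 1); no other remaining equation mentions R.
Decompose wrap/1: wrap(3) = Y1.
Bind Y1 := wrap(3).
MGU = { W -> 3, R -> pair(1, 1), Y1 -> wrap(3) }, so R -> pair(1, 1).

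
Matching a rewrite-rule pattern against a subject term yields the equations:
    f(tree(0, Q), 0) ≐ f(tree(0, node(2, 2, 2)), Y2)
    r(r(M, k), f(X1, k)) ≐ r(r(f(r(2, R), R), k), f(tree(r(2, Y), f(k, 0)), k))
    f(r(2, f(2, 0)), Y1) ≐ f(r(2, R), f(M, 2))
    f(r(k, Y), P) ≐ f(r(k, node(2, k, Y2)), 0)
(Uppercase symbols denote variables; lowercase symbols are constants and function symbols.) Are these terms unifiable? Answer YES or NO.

YES

Decompose f/2: tree(0, Q) ≐ tree(0, node(2, 2, 2)),  0 ≐ Y2.
Decompose tree/2: 0 ≐ 0,  Q ≐ node(2, 2, 2).
Delete trivial equation 0 ≐ 0.
Bind Q := node(2, 2, 2); no other remaining equation mentions Q.
Bind Y2 := 0; substituting into the one remaining equation that mentions Y2 gives: f(r(k, Y), P) ≐ f(r(k, node(2, k, 0)), 0).
Decompose r/2: r(M, k) ≐ r(f(r(2, R), R), k),  f(X1, k) ≐ f(tree(r(2, Y), f(k, 0)), k).
Decompose r/2: M ≐ f(r(2, R), R),  k ≐ k.
Bind M := f(r(2, R), R); substituting into the one remaining equation that mentions M gives: f(r(2, f(2, 0)), Y1) ≐ f(r(2, R), f(f(r(2, R), R), 2)).
Delete trivial equation k ≐ k.
Decompose f/2: X1 ≐ tree(r(2, Y), f(k, 0)),  k ≐ k.
Bind X1 := tree(r(2, Y), f(k, 0)); no other remaining equation mentions X1.
Delete trivial equation k ≐ k.
Decompose f/2: r(2, f(2, 0)) ≐ r(2, R),  Y1 ≐ f(f(r(2, R), R), 2).
Decompose r/2: 2 ≐ 2,  f(2, 0) ≐ R.
Delete trivial equation 2 ≐ 2.
Bind R := f(2, 0); substituting into the one remaining equation that mentions R gives: Y1 ≐ f(f(r(2, f(2, 0)), f(2, 0)), 2). Substituting into the earlier binding gives M := f(r(2, f(2, 0)), f(2, 0)).
Bind Y1 := f(f(r(2, f(2, 0)), f(2, 0)), 2); no other remaining equation mentions Y1.
Decompose f/2: r(k, Y) ≐ r(k, node(2, k, 0)),  P ≐ 0.
Decompose r/2: k ≐ k,  Y ≐ node(2, k, 0).
Delete trivial equation k ≐ k.
Bind Y := node(2, k, 0); no other remaining equation mentions Y. Substituting into the earlier binding gives X1 := tree(r(2, node(2, k, 0)), f(k, 0)).
Bind P := 0.
No equations remain and no clash or occurs-check failure arose, so a unifier exists.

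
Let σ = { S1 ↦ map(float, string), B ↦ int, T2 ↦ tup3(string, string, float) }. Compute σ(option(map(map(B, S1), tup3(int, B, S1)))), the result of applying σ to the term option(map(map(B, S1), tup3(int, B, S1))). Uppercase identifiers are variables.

option(map(map(int, map(float, string)), tup3(int, int, map(float, string))))

Replace each occurrence of S1 with map(float, string).
Replace each occurrence of B with int.
Result: option(map(map(int, map(float, string)), tup3(int, int, map(float, string)))).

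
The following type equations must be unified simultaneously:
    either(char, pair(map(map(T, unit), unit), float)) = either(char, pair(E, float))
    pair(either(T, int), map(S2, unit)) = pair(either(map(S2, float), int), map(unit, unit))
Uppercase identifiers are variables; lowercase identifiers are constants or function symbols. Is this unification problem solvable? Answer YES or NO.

Decompose either/2: char = char,  pair(map(map(T, unit), unit), float) = pair(E, float).
Delete trivial equation char = char.
Decompose pair/2: map(map(T, unit), unit) = E,  float = float.
Bind E := map(map(T, unit), unit); no other remaining equation mentions E.
Delete trivial equation float = float.
Decompose pair/2: either(T, int) = either(map(S2, float), int),  map(S2, unit) = map(unit, unit).
Decompose either/2: T = map(S2, float),  int = int.
Bind T := map(S2, float); no other remaining equation mentions T. Substituting into the earlier binding gives E := map(map(map(S2, float), unit), unit).
Delete trivial equation int = int.
Decompose map/2: S2 = unit,  unit = unit.
Bind S2 := unit; no other remaining equation mentions S2. Substituting into the earlier bindings gives E := map(map(map(unit, float), unit), unit), T := map(unit, float).
Delete trivial equation unit = unit.
No equations remain and no clash or occurs-check failure arose, so a unifier exists.

YES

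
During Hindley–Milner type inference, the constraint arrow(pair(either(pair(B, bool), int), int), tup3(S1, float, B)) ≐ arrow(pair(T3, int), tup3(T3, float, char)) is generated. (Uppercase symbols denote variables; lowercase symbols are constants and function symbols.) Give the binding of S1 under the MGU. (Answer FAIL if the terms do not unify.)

either(pair(char, bool), int)

Decompose arrow/2: pair(either(pair(B, bool), int), int) ≐ pair(T3, int),  tup3(S1, float, B) ≐ tup3(T3, float, char).
Decompose pair/2: either(pair(B, bool), int) ≐ T3,  int ≐ int.
Bind T3 := either(pair(B, bool), int); substituting into the one remaining equation that mentions T3 gives: tup3(S1, float, B) ≐ tup3(either(pair(B, bool), int), float, char).
Delete trivial equation int ≐ int.
Decompose tup3/3: S1 ≐ either(pair(B, bool), int),  float ≐ float,  B ≐ char.
Bind S1 := either(pair(B, bool), int); no other remaining equation mentions S1.
Delete trivial equation float ≐ float.
Bind B := char. Substituting into the earlier bindings gives T3 := either(pair(char, bool), int), S1 := either(pair(char, bool), int).
MGU = { T3 ↦ either(pair(char, bool), int), S1 ↦ either(pair(char, bool), int), B ↦ char }, so S1 ↦ either(pair(char, bool), int).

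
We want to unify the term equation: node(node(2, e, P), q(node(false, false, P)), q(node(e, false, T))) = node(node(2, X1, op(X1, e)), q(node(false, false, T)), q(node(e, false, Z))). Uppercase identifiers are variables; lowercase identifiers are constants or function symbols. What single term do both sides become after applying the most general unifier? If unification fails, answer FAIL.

node(node(2, e, op(e, e)), q(node(false, false, op(e, e))), q(node(e, false, op(e, e))))

Decompose node/3: node(2, e, P) = node(2, X1, op(X1, e)),  q(node(false, false, P)) = q(node(false, false, T)),  q(node(e, false, T)) = q(node(e, false, Z)).
Decompose node/3: 2 = 2,  e = X1,  P = op(X1, e).
Delete trivial equation 2 = 2.
Bind X1 := e; substituting into the one remaining equation that mentions X1 gives: P = op(e, e).
Bind P := op(e, e); substituting into the one remaining equation that mentions P gives: q(node(false, false, op(e, e))) = q(node(false, false, T)).
Decompose q/1: node(false, false, op(e, e)) = node(false, false, T).
Decompose node/3: false = false,  false = false,  op(e, e) = T.
Delete trivial equation false = false.
Delete trivial equation false = false.
Bind T := op(e, e); substituting into the remaining equation gives: q(node(e, false, op(e, e))) = q(node(e, false, Z)).
Decompose q/1: node(e, false, op(e, e)) = node(e, false, Z).
Decompose node/3: e = e,  false = false,  op(e, e) = Z.
Delete trivial equation e = e.
Delete trivial equation false = false.
Bind Z := op(e, e).
Applying the MGU to either side gives node(node(2, e, op(e, e)), q(node(false, false, op(e, e))), q(node(e, false, op(e, e)))).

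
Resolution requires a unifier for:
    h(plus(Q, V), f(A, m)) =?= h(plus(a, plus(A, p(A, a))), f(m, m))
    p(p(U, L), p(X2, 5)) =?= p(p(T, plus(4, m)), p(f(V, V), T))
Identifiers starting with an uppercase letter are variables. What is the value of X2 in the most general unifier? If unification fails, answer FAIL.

f(plus(m, p(m, a)), plus(m, p(m, a)))

Decompose h/2: plus(Q, V) =?= plus(a, plus(A, p(A, a))),  f(A, m) =?= f(m, m).
Decompose plus/2: Q =?= a,  V =?= plus(A, p(A, a)).
Bind Q := a; no other remaining equation mentions Q.
Bind V := plus(A, p(A, a)); substituting into the one remaining equation that mentions V gives: p(p(U, L), p(X2, 5)) =?= p(p(T, plus(4, m)), p(f(plus(A, p(A, a)), plus(A, p(A, a))), T)).
Decompose f/2: A =?= m,  m =?= m.
Bind A := m; substituting into the one remaining equation that mentions A gives: p(p(U, L), p(X2, 5)) =?= p(p(T, plus(4, m)), p(f(plus(m, p(m, a)), plus(m, p(m, a))), T)). Substituting into the earlier binding gives V := plus(m, p(m, a)).
Delete trivial equation m =?= m.
Decompose p/2: p(U, L) =?= p(T, plus(4, m)),  p(X2, 5) =?= p(f(plus(m, p(m, a)), plus(m, p(m, a))), T).
Decompose p/2: U =?= T,  L =?= plus(4, m).
Bind U := T; no other remaining equation mentions U.
Bind L := plus(4, m); no other remaining equation mentions L.
Decompose p/2: X2 =?= f(plus(m, p(m, a)), plus(m, p(m, a))),  5 =?= T.
Bind X2 := f(plus(m, p(m, a)), plus(m, p(m, a))); no other remaining equation mentions X2.
Bind T := 5. Substituting into the earlier binding gives U := 5.
MGU = { Q -> a, V -> plus(m, p(m, a)), A -> m, U -> 5, L -> plus(4, m), X2 -> f(plus(m, p(m, a)), plus(m, p(m, a))), T -> 5 }, so X2 -> f(plus(m, p(m, a)), plus(m, p(m, a))).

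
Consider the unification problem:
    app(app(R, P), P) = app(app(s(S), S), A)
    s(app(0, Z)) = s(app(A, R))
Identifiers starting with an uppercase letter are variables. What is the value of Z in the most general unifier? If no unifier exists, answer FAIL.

s(0)

Decompose app/2: app(R, P) = app(s(S), S),  P = A.
Decompose app/2: R = s(S),  P = S.
Bind R := s(S); substituting into the one remaining equation that mentions R gives: s(app(0, Z)) = s(app(A, s(S))).
Bind P := S; substituting into the one remaining equation that mentions P gives: S = A.
Bind S := A; substituting into the remaining equation gives: s(app(0, Z)) = s(app(A, s(A))). Substituting into the earlier bindings gives R := s(A), P := A.
Decompose s/1: app(0, Z) = app(A, s(A)).
Decompose app/2: 0 = A,  Z = s(A).
Bind A := 0; substituting into the remaining equation gives: Z = s(0). Substituting into the earlier bindings gives R := s(0), P := 0, S := 0.
Bind Z := s(0).
MGU = { R -> s(0), P -> 0, S -> 0, A -> 0, Z -> s(0) }, so Z -> s(0).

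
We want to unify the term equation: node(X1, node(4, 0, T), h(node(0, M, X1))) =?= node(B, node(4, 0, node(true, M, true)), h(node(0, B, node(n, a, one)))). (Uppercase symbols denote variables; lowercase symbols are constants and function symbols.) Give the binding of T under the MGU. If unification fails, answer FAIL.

Decompose node/3: X1 =?= B,  node(4, 0, T) =?= node(4, 0, node(true, M, true)),  h(node(0, M, X1)) =?= h(node(0, B, node(n, a, one))).
Bind X1 := B; substituting into the one remaining equation that mentions X1 gives: h(node(0, M, B)) =?= h(node(0, B, node(n, a, one))).
Decompose node/3: 4 =?= 4,  0 =?= 0,  T =?= node(true, M, true).
Delete trivial equation 4 =?= 4.
Delete trivial equation 0 =?= 0.
Bind T := node(true, M, true); no other remaining equation mentions T.
Decompose h/1: node(0, M, B) =?= node(0, B, node(n, a, one)).
Decompose node/3: 0 =?= 0,  M =?= B,  B =?= node(n, a, one).
Delete trivial equation 0 =?= 0.
Bind M := B; no other remaining equation mentions M. Substituting into the earlier binding gives T := node(true, B, true).
Bind B := node(n, a, one). Substituting into the earlier bindings gives X1 := node(n, a, one), T := node(true, node(n, a, one), true), M := node(n, a, one).
MGU = { X1 ↦ node(n, a, one), T ↦ node(true, node(n, a, one), true), M ↦ node(n, a, one), B ↦ node(n, a, one) }, so T ↦ node(true, node(n, a, one), true).

node(true, node(n, a, one), true)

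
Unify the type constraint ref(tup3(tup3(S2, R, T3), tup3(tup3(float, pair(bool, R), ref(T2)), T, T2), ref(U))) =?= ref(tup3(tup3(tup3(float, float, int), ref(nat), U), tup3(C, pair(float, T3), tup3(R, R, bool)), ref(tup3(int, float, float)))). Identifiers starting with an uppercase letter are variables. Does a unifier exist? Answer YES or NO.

YES

Decompose ref/1: tup3(tup3(S2, R, T3), tup3(tup3(float, pair(bool, R), ref(T2)), T, T2), ref(U)) =?= tup3(tup3(tup3(float, float, int), ref(nat), U), tup3(C, pair(float, T3), tup3(R, R, bool)), ref(tup3(int, float, float))).
Decompose tup3/3: tup3(S2, R, T3) =?= tup3(tup3(float, float, int), ref(nat), U),  tup3(tup3(float, pair(bool, R), ref(T2)), T, T2) =?= tup3(C, pair(float, T3), tup3(R, R, bool)),  ref(U) =?= ref(tup3(int, float, float)).
Decompose tup3/3: S2 =?= tup3(float, float, int),  R =?= ref(nat),  T3 =?= U.
Bind S2 := tup3(float, float, int); no other remaining equation mentions S2.
Bind R := ref(nat); substituting into the one remaining equation that mentions R gives: tup3(tup3(float, pair(bool, ref(nat)), ref(T2)), T, T2) =?= tup3(C, pair(float, T3), tup3(ref(nat), ref(nat), bool)).
Bind T3 := U; substituting into the one remaining equation that mentions T3 gives: tup3(tup3(float, pair(bool, ref(nat)), ref(T2)), T, T2) =?= tup3(C, pair(float, U), tup3(ref(nat), ref(nat), bool)).
Decompose tup3/3: tup3(float, pair(bool, ref(nat)), ref(T2)) =?= C,  T =?= pair(float, U),  T2 =?= tup3(ref(nat), ref(nat), bool).
Bind C := tup3(float, pair(bool, ref(nat)), ref(T2)); no other remaining equation mentions C.
Bind T := pair(float, U); no other remaining equation mentions T.
Bind T2 := tup3(ref(nat), ref(nat), bool); no other remaining equation mentions T2. Substituting into the earlier binding gives C := tup3(float, pair(bool, ref(nat)), ref(tup3(ref(nat), ref(nat), bool))).
Decompose ref/1: U =?= tup3(int, float, float).
Bind U := tup3(int, float, float). Substituting into the earlier bindings gives T3 := tup3(int, float, float), T := pair(float, tup3(int, float, float)).
No equations remain and no clash or occurs-check failure arose, so a unifier exists.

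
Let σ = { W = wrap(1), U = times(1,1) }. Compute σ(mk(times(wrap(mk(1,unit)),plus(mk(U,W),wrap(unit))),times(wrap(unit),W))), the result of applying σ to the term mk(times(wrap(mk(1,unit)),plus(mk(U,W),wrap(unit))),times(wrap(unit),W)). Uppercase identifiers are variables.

mk(times(wrap(mk(1,unit)),plus(mk(times(1,1),wrap(1)),wrap(unit))),times(wrap(unit),wrap(1)))

Replace each occurrence of W with wrap(1).
Replace each occurrence of U with times(1,1).
Result: mk(times(wrap(mk(1,unit)),plus(mk(times(1,1),wrap(1)),wrap(unit))),times(wrap(unit),wrap(1))).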